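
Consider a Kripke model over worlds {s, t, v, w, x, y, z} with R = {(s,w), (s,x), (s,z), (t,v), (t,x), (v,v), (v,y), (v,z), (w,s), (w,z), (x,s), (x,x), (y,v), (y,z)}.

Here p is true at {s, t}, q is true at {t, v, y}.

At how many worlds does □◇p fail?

6

s: successors {w, x, z}; ◇p there: w:T, x:T, z:F. ✗
t: successors {v, x}; ◇p there: v:F, x:T. ✗
v: successors {v, y, z}; ◇p there: v:F, y:F, z:F. ✗
w: successors {s, z}; ◇p there: s:F, z:F. ✗
x: successors {s, x}; ◇p there: s:F, x:T. ✗
y: successors {v, z}; ◇p there: v:F, z:F. ✗
z: no successors, so □◇p holds vacuously. ✓
Satisfying worlds: {z}.
So □◇p fails at the other 6 worlds.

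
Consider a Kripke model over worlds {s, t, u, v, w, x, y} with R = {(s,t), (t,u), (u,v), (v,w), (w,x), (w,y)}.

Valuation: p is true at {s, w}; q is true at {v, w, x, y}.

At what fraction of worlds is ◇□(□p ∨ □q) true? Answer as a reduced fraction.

5/7

s: successors {t}; □(□p ∨ □q) there: t:T. ✓
t: successors {u}; □(□p ∨ □q) there: u:T. ✓
u: successors {v}; □(□p ∨ □q) there: v:T. ✓
v: successors {w}; □(□p ∨ □q) there: w:T. ✓
w: successors {x, y}; □(□p ∨ □q) there: x:T, y:T. ✓
x: no successors, so ◇□(□p ∨ □q) fails. ✗
y: no successors, so ◇□(□p ∨ □q) fails. ✗
That's 5 of 7 worlds, so 5/7.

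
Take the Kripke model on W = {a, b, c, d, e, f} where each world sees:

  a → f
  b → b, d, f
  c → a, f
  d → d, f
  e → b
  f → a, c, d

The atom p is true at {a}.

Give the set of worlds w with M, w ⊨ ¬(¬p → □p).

{b, c, d, e, f}

a: ¬p → □p is T. ✗
b: ¬p → □p is F. ✓
c: ¬p → □p is F. ✓
d: ¬p → □p is F. ✓
e: ¬p → □p is F. ✓
f: ¬p → □p is F. ✓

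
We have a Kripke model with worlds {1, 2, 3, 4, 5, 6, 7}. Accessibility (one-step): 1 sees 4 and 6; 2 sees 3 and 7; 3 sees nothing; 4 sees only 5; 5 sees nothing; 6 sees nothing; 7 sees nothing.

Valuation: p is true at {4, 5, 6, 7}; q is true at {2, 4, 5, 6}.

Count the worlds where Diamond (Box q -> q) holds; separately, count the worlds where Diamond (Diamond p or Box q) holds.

2 and 3

For Diamond (Box q -> q):
1: successors {4, 6}; Box q -> q there: 4:T, 6:T. ✓
2: successors {3, 7}; Box q -> q there: 3:F, 7:F. ✗
3: no successors, so Diamond (Box q -> q) fails. ✗
4: successors {5}; Box q -> q there: 5:T. ✓
5: no successors, so Diamond (Box q -> q) fails. ✗
6: no successors, so Diamond (Box q -> q) fails. ✗
7: no successors, so Diamond (Box q -> q) fails. ✗
— 2 worlds.
For Diamond (Diamond p or Box q):
1: successors {4, 6}; Diamond p or Box q there: 4:T, 6:T. ✓
2: successors {3, 7}; Diamond p or Box q there: 3:T, 7:T. ✓
3: no successors, so Diamond (Diamond p or Box q) fails. ✗
4: successors {5}; Diamond p or Box q there: 5:T. ✓
5: no successors, so Diamond (Diamond p or Box q) fails. ✗
6: no successors, so Diamond (Diamond p or Box q) fails. ✗
7: no successors, so Diamond (Diamond p or Box q) fails. ✗
— 3 worlds.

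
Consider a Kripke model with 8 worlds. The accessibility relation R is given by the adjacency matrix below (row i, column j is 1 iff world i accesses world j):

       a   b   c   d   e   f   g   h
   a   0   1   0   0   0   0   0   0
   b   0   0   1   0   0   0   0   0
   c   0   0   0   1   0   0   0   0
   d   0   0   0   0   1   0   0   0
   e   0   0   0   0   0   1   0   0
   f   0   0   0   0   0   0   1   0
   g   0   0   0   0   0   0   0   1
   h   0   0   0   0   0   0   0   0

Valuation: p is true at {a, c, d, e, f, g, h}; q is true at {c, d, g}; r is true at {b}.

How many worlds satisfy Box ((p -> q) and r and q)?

a: successors {b}; (p -> q) and r and q there: b:F. ✗
b: successors {c}; (p -> q) and r and q there: c:F. ✗
c: successors {d}; (p -> q) and r and q there: d:F. ✗
d: successors {e}; (p -> q) and r and q there: e:F. ✗
e: successors {f}; (p -> q) and r and q there: f:F. ✗
f: successors {g}; (p -> q) and r and q there: g:F. ✗
g: successors {h}; (p -> q) and r and q there: h:F. ✗
h: no successors, so Box ((p -> q) and r and q) holds vacuously. ✓
Satisfying worlds: {h}.

1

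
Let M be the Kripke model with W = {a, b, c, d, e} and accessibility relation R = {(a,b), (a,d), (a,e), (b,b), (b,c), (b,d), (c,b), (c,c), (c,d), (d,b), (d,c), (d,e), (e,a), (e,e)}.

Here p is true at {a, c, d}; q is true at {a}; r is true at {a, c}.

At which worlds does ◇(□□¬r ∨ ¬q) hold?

a: successors {b, d, e}; □□¬r ∨ ¬q there: b:T, d:T, e:T. ✓
b: successors {b, c, d}; □□¬r ∨ ¬q there: b:T, c:T, d:T. ✓
c: successors {b, c, d}; □□¬r ∨ ¬q there: b:T, c:T, d:T. ✓
d: successors {b, c, e}; □□¬r ∨ ¬q there: b:T, c:T, e:T. ✓
e: successors {a, e}; □□¬r ∨ ¬q there: a:F, e:T. ✓

{a, b, c, d, e}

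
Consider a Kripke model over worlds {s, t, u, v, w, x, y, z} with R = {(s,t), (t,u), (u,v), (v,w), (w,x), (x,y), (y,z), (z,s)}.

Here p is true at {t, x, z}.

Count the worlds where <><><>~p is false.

s: successors {t}; <><>~p there: t:T. ✓
t: successors {u}; <><>~p there: u:T. ✓
u: successors {v}; <><>~p there: v:F. ✗
v: successors {w}; <><>~p there: w:T. ✓
w: successors {x}; <><>~p there: x:F. ✗
x: successors {y}; <><>~p there: y:T. ✓
y: successors {z}; <><>~p there: z:F. ✗
z: successors {s}; <><>~p there: s:T. ✓
Satisfying worlds: {s, t, v, x, z}.
So <><><>~p fails at the other 3 worlds.

3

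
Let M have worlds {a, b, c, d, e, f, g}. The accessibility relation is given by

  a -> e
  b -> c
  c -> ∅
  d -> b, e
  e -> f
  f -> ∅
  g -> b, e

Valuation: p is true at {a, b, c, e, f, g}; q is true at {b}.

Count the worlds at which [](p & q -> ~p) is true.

a: successors {e}; p & q -> ~p there: e:T. ✓
b: successors {c}; p & q -> ~p there: c:T. ✓
c: no successors, so [](p & q -> ~p) holds vacuously. ✓
d: successors {b, e}; p & q -> ~p there: b:F, e:T. ✗
e: successors {f}; p & q -> ~p there: f:T. ✓
f: no successors, so [](p & q -> ~p) holds vacuously. ✓
g: successors {b, e}; p & q -> ~p there: b:F, e:T. ✗
Satisfying worlds: {a, b, c, e, f}.

5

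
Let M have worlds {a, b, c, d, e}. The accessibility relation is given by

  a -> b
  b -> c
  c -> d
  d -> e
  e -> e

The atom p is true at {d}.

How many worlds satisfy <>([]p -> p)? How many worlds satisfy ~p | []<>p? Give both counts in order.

For <>([]p -> p):
a: successors {b}; []p -> p there: b:T. ✓
b: successors {c}; []p -> p there: c:F. ✗
c: successors {d}; []p -> p there: d:T. ✓
d: successors {e}; []p -> p there: e:T. ✓
e: successors {e}; []p -> p there: e:T. ✓
— 4 worlds.
For ~p | []<>p:
a: ~p is T, []<>p is F. ✓
b: ~p is T, []<>p is T. ✓
c: ~p is T, []<>p is F. ✓
d: ~p is F, []<>p is F. ✗
e: ~p is T, []<>p is F. ✓
— 4 worlds.

4 and 4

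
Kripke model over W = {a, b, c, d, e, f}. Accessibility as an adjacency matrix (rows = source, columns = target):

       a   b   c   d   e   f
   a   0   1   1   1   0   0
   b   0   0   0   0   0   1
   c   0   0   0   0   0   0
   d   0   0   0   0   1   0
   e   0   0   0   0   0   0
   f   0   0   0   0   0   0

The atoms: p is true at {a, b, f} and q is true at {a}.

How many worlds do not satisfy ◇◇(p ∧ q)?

6

a: successors {b, c, d}; ◇(p ∧ q) there: b:F, c:F, d:F. ✗
b: successors {f}; ◇(p ∧ q) there: f:F. ✗
c: no successors, so ◇◇(p ∧ q) fails. ✗
d: successors {e}; ◇(p ∧ q) there: e:F. ✗
e: no successors, so ◇◇(p ∧ q) fails. ✗
f: no successors, so ◇◇(p ∧ q) fails. ✗
Satisfying worlds: ∅.
So ◇◇(p ∧ q) fails at the other 6 worlds.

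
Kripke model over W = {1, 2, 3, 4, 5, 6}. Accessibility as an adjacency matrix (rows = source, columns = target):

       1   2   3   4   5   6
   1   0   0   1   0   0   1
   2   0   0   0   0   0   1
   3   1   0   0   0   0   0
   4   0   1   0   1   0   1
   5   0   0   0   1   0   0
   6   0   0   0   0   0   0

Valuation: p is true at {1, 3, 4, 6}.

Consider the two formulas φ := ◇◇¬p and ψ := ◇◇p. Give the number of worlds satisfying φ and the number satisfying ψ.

For ◇◇¬p:
1: successors {3, 6}; ◇¬p there: 3:F, 6:F. ✗
2: successors {6}; ◇¬p there: 6:F. ✗
3: successors {1}; ◇¬p there: 1:F. ✗
4: successors {2, 4, 6}; ◇¬p there: 2:F, 4:T, 6:F. ✓
5: successors {4}; ◇¬p there: 4:T. ✓
6: no successors, so ◇◇¬p fails. ✗
— 2 worlds.
For ◇◇p:
1: successors {3, 6}; ◇p there: 3:T, 6:F. ✓
2: successors {6}; ◇p there: 6:F. ✗
3: successors {1}; ◇p there: 1:T. ✓
4: successors {2, 4, 6}; ◇p there: 2:T, 4:T, 6:F. ✓
5: successors {4}; ◇p there: 4:T. ✓
6: no successors, so ◇◇p fails. ✗
— 4 worlds.

2 and 4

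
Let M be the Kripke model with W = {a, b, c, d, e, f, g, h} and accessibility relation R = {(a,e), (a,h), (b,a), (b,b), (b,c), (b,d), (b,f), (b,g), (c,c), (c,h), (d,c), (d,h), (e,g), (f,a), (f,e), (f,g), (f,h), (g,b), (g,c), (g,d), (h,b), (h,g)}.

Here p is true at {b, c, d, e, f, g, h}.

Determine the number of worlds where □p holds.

a: successors {e, h}; p there: e:T, h:T. ✓
b: successors {a, b, c, d, f, g}; p there: a:F, b:T, c:T, d:T, f:T, g:T. ✗
c: successors {c, h}; p there: c:T, h:T. ✓
d: successors {c, h}; p there: c:T, h:T. ✓
e: successors {g}; p there: g:T. ✓
f: successors {a, e, g, h}; p there: a:F, e:T, g:T, h:T. ✗
g: successors {b, c, d}; p there: b:T, c:T, d:T. ✓
h: successors {b, g}; p there: b:T, g:T. ✓
Satisfying worlds: {a, c, d, e, g, h}.

6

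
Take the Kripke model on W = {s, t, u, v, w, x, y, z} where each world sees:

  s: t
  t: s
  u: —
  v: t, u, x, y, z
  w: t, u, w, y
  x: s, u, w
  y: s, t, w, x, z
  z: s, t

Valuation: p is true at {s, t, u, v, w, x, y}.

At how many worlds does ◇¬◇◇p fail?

5

s: successors {t}; ¬◇◇p there: t:F. ✗
t: successors {s}; ¬◇◇p there: s:F. ✗
u: no successors, so ◇¬◇◇p fails. ✗
v: successors {t, u, x, y, z}; ¬◇◇p there: t:F, u:T, x:F, y:F, z:F. ✓
w: successors {t, u, w, y}; ¬◇◇p there: t:F, u:T, w:F, y:F. ✓
x: successors {s, u, w}; ¬◇◇p there: s:F, u:T, w:F. ✓
y: successors {s, t, w, x, z}; ¬◇◇p there: s:F, t:F, w:F, x:F, z:F. ✗
z: successors {s, t}; ¬◇◇p there: s:F, t:F. ✗
Satisfying worlds: {v, w, x}.
So ◇¬◇◇p fails at the other 5 worlds.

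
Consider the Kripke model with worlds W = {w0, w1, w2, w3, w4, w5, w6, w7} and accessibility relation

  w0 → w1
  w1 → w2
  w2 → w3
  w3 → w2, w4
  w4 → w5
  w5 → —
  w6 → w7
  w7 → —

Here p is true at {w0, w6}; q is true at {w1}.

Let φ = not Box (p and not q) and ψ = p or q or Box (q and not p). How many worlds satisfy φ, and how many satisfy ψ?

For not Box (p and not q):
w0: Box (p and not q) is F. ✓
w1: Box (p and not q) is F. ✓
w2: Box (p and not q) is F. ✓
w3: Box (p and not q) is F. ✓
w4: Box (p and not q) is F. ✓
w5: Box (p and not q) is T. ✗
w6: Box (p and not q) is F. ✓
w7: Box (p and not q) is T. ✗
— 6 worlds.
For p or q or Box (q and not p):
w0: p or q is T, Box (q and not p) is T. ✓
w1: p or q is T, Box (q and not p) is F. ✓
w2: p or q is F, Box (q and not p) is F. ✗
w3: p or q is F, Box (q and not p) is F. ✗
w4: p or q is F, Box (q and not p) is F. ✗
w5: p or q is F, Box (q and not p) is T. ✓
w6: p or q is T, Box (q and not p) is F. ✓
w7: p or q is F, Box (q and not p) is T. ✓
— 5 worlds.

6 and 5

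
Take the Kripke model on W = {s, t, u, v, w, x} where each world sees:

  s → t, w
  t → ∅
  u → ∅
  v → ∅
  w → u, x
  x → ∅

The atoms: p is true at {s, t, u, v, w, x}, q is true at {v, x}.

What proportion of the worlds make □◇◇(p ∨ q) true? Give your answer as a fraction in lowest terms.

2/3

s: successors {t, w}; ◇◇(p ∨ q) there: t:F, w:F. ✗
t: no successors, so □◇◇(p ∨ q) holds vacuously. ✓
u: no successors, so □◇◇(p ∨ q) holds vacuously. ✓
v: no successors, so □◇◇(p ∨ q) holds vacuously. ✓
w: successors {u, x}; ◇◇(p ∨ q) there: u:F, x:F. ✗
x: no successors, so □◇◇(p ∨ q) holds vacuously. ✓
That's 4 of 6 worlds, so 4/6 = 2/3.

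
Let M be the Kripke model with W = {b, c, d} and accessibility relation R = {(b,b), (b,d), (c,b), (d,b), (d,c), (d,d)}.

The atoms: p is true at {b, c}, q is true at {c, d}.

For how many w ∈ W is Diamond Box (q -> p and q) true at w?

1

b: successors {b, d}; Box (q -> p and q) there: b:F, d:F. ✗
c: successors {b}; Box (q -> p and q) there: b:F. ✗
d: successors {b, c, d}; Box (q -> p and q) there: b:F, c:T, d:F. ✓
Satisfying worlds: {d}.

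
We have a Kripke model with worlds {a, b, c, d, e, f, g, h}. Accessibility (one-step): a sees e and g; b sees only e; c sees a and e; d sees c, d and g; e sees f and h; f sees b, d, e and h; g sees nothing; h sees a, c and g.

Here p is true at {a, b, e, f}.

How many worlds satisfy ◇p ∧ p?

a: ◇p is T, p is T. ✓
b: ◇p is T, p is T. ✓
c: ◇p is T, p is F. ✗
d: ◇p is F, p is F. ✗
e: ◇p is T, p is T. ✓
f: ◇p is T, p is T. ✓
g: ◇p is F, p is F. ✗
h: ◇p is T, p is F. ✗
Satisfying worlds: {a, b, e, f}.

4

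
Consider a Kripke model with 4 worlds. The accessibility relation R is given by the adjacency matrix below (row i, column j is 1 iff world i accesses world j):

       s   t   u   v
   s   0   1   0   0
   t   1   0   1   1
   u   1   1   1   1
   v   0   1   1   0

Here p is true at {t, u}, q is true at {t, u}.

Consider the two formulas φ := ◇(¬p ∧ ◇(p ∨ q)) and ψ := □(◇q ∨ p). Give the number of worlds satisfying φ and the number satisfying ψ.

For ◇(¬p ∧ ◇(p ∨ q)):
s: successors {t}; ¬p ∧ ◇(p ∨ q) there: t:F. ✗
t: successors {s, u, v}; ¬p ∧ ◇(p ∨ q) there: s:T, u:F, v:T. ✓
u: successors {s, t, u, v}; ¬p ∧ ◇(p ∨ q) there: s:T, t:F, u:F, v:T. ✓
v: successors {t, u}; ¬p ∧ ◇(p ∨ q) there: t:F, u:F. ✗
— 2 worlds.
For □(◇q ∨ p):
s: successors {t}; ◇q ∨ p there: t:T. ✓
t: successors {s, u, v}; ◇q ∨ p there: s:T, u:T, v:T. ✓
u: successors {s, t, u, v}; ◇q ∨ p there: s:T, t:T, u:T, v:T. ✓
v: successors {t, u}; ◇q ∨ p there: t:T, u:T. ✓
— 4 worlds.

2 and 4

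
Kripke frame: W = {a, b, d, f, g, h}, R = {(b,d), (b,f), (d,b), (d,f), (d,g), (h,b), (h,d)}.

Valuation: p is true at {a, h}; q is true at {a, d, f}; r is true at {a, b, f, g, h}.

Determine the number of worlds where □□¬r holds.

a: no successors, so □□¬r holds vacuously. ✓
b: successors {d, f}; □¬r there: d:F, f:T. ✗
d: successors {b, f, g}; □¬r there: b:F, f:T, g:T. ✗
f: no successors, so □□¬r holds vacuously. ✓
g: no successors, so □□¬r holds vacuously. ✓
h: successors {b, d}; □¬r there: b:F, d:F. ✗
Satisfying worlds: {a, f, g}.

3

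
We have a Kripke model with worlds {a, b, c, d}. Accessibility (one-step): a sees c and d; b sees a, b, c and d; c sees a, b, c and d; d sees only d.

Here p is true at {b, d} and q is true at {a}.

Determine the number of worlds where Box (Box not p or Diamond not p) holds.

0

a: successors {c, d}; Box not p or Diamond not p there: c:T, d:F. ✗
b: successors {a, b, c, d}; Box not p or Diamond not p there: a:T, b:T, c:T, d:F. ✗
c: successors {a, b, c, d}; Box not p or Diamond not p there: a:T, b:T, c:T, d:F. ✗
d: successors {d}; Box not p or Diamond not p there: d:F. ✗
Satisfying worlds: ∅.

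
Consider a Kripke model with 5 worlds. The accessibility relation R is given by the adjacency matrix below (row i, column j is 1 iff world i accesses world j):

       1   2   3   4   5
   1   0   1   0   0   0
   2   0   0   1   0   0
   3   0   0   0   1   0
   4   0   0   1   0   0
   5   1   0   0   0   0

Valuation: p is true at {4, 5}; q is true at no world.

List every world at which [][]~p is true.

{1, 3, 5}

1: successors {2}; []~p there: 2:T. ✓
2: successors {3}; []~p there: 3:F. ✗
3: successors {4}; []~p there: 4:T. ✓
4: successors {3}; []~p there: 3:F. ✗
5: successors {1}; []~p there: 1:T. ✓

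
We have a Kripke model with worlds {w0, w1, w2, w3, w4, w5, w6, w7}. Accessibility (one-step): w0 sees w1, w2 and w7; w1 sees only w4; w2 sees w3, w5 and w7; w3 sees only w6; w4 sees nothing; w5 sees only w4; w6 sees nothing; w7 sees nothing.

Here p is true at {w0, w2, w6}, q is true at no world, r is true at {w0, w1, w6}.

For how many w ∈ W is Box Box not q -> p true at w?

3

w0: Box Box not q is T, p is T. ✓
w1: Box Box not q is T, p is F. ✗
w2: Box Box not q is T, p is T. ✓
w3: Box Box not q is T, p is F. ✗
w4: Box Box not q is T, p is F. ✗
w5: Box Box not q is T, p is F. ✗
w6: Box Box not q is T, p is T. ✓
w7: Box Box not q is T, p is F. ✗
Satisfying worlds: {w0, w2, w6}.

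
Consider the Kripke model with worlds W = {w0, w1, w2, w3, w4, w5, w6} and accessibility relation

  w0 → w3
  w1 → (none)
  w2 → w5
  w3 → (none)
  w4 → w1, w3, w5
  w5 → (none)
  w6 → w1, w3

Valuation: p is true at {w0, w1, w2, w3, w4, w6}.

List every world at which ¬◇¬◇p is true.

{w1, w3, w5}

w0: ◇¬◇p is T. ✗
w1: ◇¬◇p is F. ✓
w2: ◇¬◇p is T. ✗
w3: ◇¬◇p is F. ✓
w4: ◇¬◇p is T. ✗
w5: ◇¬◇p is F. ✓
w6: ◇¬◇p is T. ✗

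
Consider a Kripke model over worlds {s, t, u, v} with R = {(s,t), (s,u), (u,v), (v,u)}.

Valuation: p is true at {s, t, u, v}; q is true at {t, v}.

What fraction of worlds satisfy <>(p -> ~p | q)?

1/2

s: successors {t, u}; p -> ~p | q there: t:T, u:F. ✓
t: no successors, so <>(p -> ~p | q) fails. ✗
u: successors {v}; p -> ~p | q there: v:T. ✓
v: successors {u}; p -> ~p | q there: u:F. ✗
That's 2 of 4 worlds, so 2/4 = 1/2.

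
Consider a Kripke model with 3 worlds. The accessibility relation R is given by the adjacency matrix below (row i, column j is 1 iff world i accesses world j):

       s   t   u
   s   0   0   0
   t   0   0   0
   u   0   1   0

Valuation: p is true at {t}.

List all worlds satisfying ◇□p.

s: no successors, so ◇□p fails. ✗
t: no successors, so ◇□p fails. ✗
u: successors {t}; □p there: t:T. ✓

{u}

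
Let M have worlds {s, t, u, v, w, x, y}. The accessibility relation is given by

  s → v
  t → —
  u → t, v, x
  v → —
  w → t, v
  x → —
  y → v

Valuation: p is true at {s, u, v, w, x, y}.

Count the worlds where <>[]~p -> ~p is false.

4

s: <>[]~p is T, ~p is F. ✗
t: <>[]~p is F, ~p is T. ✓
u: <>[]~p is T, ~p is F. ✗
v: <>[]~p is F, ~p is F. ✓
w: <>[]~p is T, ~p is F. ✗
x: <>[]~p is F, ~p is F. ✓
y: <>[]~p is T, ~p is F. ✗
Satisfying worlds: {t, v, x}.
So <>[]~p -> ~p fails at the other 4 worlds.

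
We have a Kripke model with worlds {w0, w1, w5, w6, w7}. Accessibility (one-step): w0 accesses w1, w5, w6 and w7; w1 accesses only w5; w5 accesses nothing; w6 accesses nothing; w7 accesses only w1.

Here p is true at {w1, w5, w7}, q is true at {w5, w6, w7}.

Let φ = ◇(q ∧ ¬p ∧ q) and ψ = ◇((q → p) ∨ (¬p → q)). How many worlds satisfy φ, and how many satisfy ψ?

For ◇(q ∧ ¬p ∧ q):
w0: successors {w1, w5, w6, w7}; q ∧ ¬p ∧ q there: w1:F, w5:F, w6:T, w7:F. ✓
w1: successors {w5}; q ∧ ¬p ∧ q there: w5:F. ✗
w5: no successors, so ◇(q ∧ ¬p ∧ q) fails. ✗
w6: no successors, so ◇(q ∧ ¬p ∧ q) fails. ✗
w7: successors {w1}; q ∧ ¬p ∧ q there: w1:F. ✗
— 1 world.
For ◇((q → p) ∨ (¬p → q)):
w0: successors {w1, w5, w6, w7}; (q → p) ∨ (¬p → q) there: w1:T, w5:T, w6:T, w7:T. ✓
w1: successors {w5}; (q → p) ∨ (¬p → q) there: w5:T. ✓
w5: no successors, so ◇((q → p) ∨ (¬p → q)) fails. ✗
w6: no successors, so ◇((q → p) ∨ (¬p → q)) fails. ✗
w7: successors {w1}; (q → p) ∨ (¬p → q) there: w1:T. ✓
— 3 worlds.

1 and 3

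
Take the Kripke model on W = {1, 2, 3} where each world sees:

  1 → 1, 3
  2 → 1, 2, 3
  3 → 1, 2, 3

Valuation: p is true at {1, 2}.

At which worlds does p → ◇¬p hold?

{1, 2, 3}

1: p is T, ◇¬p is T. ✓
2: p is T, ◇¬p is T. ✓
3: p is F, ◇¬p is T. ✓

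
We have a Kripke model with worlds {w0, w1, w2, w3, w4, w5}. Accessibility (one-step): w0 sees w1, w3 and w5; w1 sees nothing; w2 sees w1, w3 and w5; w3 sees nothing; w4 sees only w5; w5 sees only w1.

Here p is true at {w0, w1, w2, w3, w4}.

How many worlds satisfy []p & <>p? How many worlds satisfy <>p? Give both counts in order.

For []p & <>p:
w0: []p is F, <>p is T. ✗
w1: []p is T, <>p is F. ✗
w2: []p is F, <>p is T. ✗
w3: []p is T, <>p is F. ✗
w4: []p is F, <>p is F. ✗
w5: []p is T, <>p is T. ✓
— 1 world.
For <>p:
w0: successors {w1, w3, w5}; p there: w1:T, w3:T, w5:F. ✓
w1: no successors, so <>p fails. ✗
w2: successors {w1, w3, w5}; p there: w1:T, w3:T, w5:F. ✓
w3: no successors, so <>p fails. ✗
w4: successors {w5}; p there: w5:F. ✗
w5: successors {w1}; p there: w1:T. ✓
— 3 worlds.

1 and 3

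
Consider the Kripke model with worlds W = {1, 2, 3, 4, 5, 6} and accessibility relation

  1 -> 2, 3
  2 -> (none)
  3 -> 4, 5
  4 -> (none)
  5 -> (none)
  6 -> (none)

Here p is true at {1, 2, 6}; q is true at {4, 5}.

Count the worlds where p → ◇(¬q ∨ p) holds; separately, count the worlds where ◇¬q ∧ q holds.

For p → ◇(¬q ∨ p):
1: p is T, ◇(¬q ∨ p) is T. ✓
2: p is T, ◇(¬q ∨ p) is F. ✗
3: p is F, ◇(¬q ∨ p) is F. ✓
4: p is F, ◇(¬q ∨ p) is F. ✓
5: p is F, ◇(¬q ∨ p) is F. ✓
6: p is T, ◇(¬q ∨ p) is F. ✗
— 4 worlds.
For ◇¬q ∧ q:
1: ◇¬q is T, q is F. ✗
2: ◇¬q is F, q is F. ✗
3: ◇¬q is F, q is F. ✗
4: ◇¬q is F, q is T. ✗
5: ◇¬q is F, q is T. ✗
6: ◇¬q is F, q is F. ✗
— 0 worlds.

4 and 0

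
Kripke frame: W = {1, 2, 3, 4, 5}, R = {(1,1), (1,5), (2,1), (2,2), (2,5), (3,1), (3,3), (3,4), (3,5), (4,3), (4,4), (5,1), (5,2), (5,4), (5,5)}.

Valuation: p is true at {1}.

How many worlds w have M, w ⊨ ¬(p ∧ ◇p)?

4

1: p ∧ ◇p is T. ✗
2: p ∧ ◇p is F. ✓
3: p ∧ ◇p is F. ✓
4: p ∧ ◇p is F. ✓
5: p ∧ ◇p is F. ✓
Satisfying worlds: {2, 3, 4, 5}.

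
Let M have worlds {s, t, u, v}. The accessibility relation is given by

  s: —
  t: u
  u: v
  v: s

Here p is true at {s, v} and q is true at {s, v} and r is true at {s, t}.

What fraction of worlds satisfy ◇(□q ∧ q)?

s: no successors, so ◇(□q ∧ q) fails. ✗
t: successors {u}; □q ∧ q there: u:F. ✗
u: successors {v}; □q ∧ q there: v:T. ✓
v: successors {s}; □q ∧ q there: s:T. ✓
That's 2 of 4 worlds, so 2/4 = 1/2.

1/2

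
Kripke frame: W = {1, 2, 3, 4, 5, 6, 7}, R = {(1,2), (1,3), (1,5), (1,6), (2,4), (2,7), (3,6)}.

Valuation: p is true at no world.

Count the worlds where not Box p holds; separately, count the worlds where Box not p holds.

3 and 7

For not Box p:
1: Box p is F. ✓
2: Box p is F. ✓
3: Box p is F. ✓
4: Box p is T. ✗
5: Box p is T. ✗
6: Box p is T. ✗
7: Box p is T. ✗
— 3 worlds.
For Box not p:
1: successors {2, 3, 5, 6}; not p there: 2:T, 3:T, 5:T, 6:T. ✓
2: successors {4, 7}; not p there: 4:T, 7:T. ✓
3: successors {6}; not p there: 6:T. ✓
4: no successors, so Box not p holds vacuously. ✓
5: no successors, so Box not p holds vacuously. ✓
6: no successors, so Box not p holds vacuously. ✓
7: no successors, so Box not p holds vacuously. ✓
— 7 worlds.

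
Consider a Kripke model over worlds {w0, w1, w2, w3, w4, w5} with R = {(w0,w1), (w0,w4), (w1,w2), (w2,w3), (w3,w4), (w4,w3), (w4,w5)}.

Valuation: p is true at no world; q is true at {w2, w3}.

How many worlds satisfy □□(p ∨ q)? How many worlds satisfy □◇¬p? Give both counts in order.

For □□(p ∨ q):
w0: successors {w1, w4}; □(p ∨ q) there: w1:T, w4:F. ✗
w1: successors {w2}; □(p ∨ q) there: w2:T. ✓
w2: successors {w3}; □(p ∨ q) there: w3:F. ✗
w3: successors {w4}; □(p ∨ q) there: w4:F. ✗
w4: successors {w3, w5}; □(p ∨ q) there: w3:F, w5:T. ✗
w5: no successors, so □□(p ∨ q) holds vacuously. ✓
— 2 worlds.
For □◇¬p:
w0: successors {w1, w4}; ◇¬p there: w1:T, w4:T. ✓
w1: successors {w2}; ◇¬p there: w2:T. ✓
w2: successors {w3}; ◇¬p there: w3:T. ✓
w3: successors {w4}; ◇¬p there: w4:T. ✓
w4: successors {w3, w5}; ◇¬p there: w3:T, w5:F. ✗
w5: no successors, so □◇¬p holds vacuously. ✓
— 5 worlds.

2 and 5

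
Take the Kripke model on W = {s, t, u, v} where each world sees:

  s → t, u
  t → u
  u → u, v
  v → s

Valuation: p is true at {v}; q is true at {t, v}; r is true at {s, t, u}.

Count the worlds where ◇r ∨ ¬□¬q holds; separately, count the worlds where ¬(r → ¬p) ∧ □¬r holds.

4 and 0

For ◇r ∨ ¬□¬q:
s: ◇r is T, ¬□¬q is T. ✓
t: ◇r is T, ¬□¬q is F. ✓
u: ◇r is T, ¬□¬q is T. ✓
v: ◇r is T, ¬□¬q is F. ✓
— 4 worlds.
For ¬(r → ¬p) ∧ □¬r:
s: ¬(r → ¬p) is F, □¬r is F. ✗
t: ¬(r → ¬p) is F, □¬r is F. ✗
u: ¬(r → ¬p) is F, □¬r is F. ✗
v: ¬(r → ¬p) is F, □¬r is F. ✗
— 0 worlds.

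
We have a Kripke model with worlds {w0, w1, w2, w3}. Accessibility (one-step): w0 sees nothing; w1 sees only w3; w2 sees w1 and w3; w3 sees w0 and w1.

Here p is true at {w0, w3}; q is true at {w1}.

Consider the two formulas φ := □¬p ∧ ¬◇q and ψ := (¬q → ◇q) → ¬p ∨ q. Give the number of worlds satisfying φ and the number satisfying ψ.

For □¬p ∧ ¬◇q:
w0: □¬p is T, ¬◇q is T. ✓
w1: □¬p is F, ¬◇q is T. ✗
w2: □¬p is F, ¬◇q is F. ✗
w3: □¬p is F, ¬◇q is F. ✗
— 1 world.
For (¬q → ◇q) → ¬p ∨ q:
w0: ¬q → ◇q is F, ¬p ∨ q is F. ✓
w1: ¬q → ◇q is T, ¬p ∨ q is T. ✓
w2: ¬q → ◇q is T, ¬p ∨ q is T. ✓
w3: ¬q → ◇q is T, ¬p ∨ q is F. ✗
— 3 worlds.

1 and 3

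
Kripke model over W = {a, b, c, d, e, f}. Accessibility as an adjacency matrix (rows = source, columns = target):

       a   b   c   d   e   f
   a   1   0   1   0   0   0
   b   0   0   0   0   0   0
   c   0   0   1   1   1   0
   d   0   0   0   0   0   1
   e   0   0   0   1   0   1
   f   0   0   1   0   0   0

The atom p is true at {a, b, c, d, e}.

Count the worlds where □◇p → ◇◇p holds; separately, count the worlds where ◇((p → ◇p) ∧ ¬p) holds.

5 and 2

For □◇p → ◇◇p:
a: □◇p is T, ◇◇p is T. ✓
b: □◇p is T, ◇◇p is F. ✗
c: □◇p is F, ◇◇p is T. ✓
d: □◇p is T, ◇◇p is T. ✓
e: □◇p is F, ◇◇p is T. ✓
f: □◇p is T, ◇◇p is T. ✓
— 5 worlds.
For ◇((p → ◇p) ∧ ¬p):
a: successors {a, c}; (p → ◇p) ∧ ¬p there: a:F, c:F. ✗
b: no successors, so ◇((p → ◇p) ∧ ¬p) fails. ✗
c: successors {c, d, e}; (p → ◇p) ∧ ¬p there: c:F, d:F, e:F. ✗
d: successors {f}; (p → ◇p) ∧ ¬p there: f:T. ✓
e: successors {d, f}; (p → ◇p) ∧ ¬p there: d:F, f:T. ✓
f: successors {c}; (p → ◇p) ∧ ¬p there: c:F. ✗
— 2 worlds.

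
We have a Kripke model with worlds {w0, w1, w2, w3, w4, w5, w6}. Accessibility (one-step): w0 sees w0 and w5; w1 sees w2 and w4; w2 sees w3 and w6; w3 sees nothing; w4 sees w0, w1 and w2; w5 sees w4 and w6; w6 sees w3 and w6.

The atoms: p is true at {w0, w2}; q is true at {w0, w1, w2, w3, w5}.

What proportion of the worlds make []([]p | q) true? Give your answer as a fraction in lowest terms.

3/7

w0: successors {w0, w5}; []p | q there: w0:T, w5:T. ✓
w1: successors {w2, w4}; []p | q there: w2:T, w4:F. ✗
w2: successors {w3, w6}; []p | q there: w3:T, w6:F. ✗
w3: no successors, so []([]p | q) holds vacuously. ✓
w4: successors {w0, w1, w2}; []p | q there: w0:T, w1:T, w2:T. ✓
w5: successors {w4, w6}; []p | q there: w4:F, w6:F. ✗
w6: successors {w3, w6}; []p | q there: w3:T, w6:F. ✗
That's 3 of 7 worlds, so 3/7.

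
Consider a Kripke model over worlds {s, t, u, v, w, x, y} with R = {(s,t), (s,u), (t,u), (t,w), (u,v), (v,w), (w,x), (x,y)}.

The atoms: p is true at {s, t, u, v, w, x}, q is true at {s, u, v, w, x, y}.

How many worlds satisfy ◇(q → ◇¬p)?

2

s: successors {t, u}; q → ◇¬p there: t:T, u:F. ✓
t: successors {u, w}; q → ◇¬p there: u:F, w:F. ✗
u: successors {v}; q → ◇¬p there: v:F. ✗
v: successors {w}; q → ◇¬p there: w:F. ✗
w: successors {x}; q → ◇¬p there: x:T. ✓
x: successors {y}; q → ◇¬p there: y:F. ✗
y: no successors, so ◇(q → ◇¬p) fails. ✗
Satisfying worlds: {s, w}.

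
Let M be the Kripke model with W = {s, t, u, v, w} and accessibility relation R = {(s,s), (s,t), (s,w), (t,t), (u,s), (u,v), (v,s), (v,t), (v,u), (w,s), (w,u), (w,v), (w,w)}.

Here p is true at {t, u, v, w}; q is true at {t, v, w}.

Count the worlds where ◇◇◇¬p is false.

s: successors {s, t, w}; ◇◇¬p there: s:T, t:F, w:T. ✓
t: successors {t}; ◇◇¬p there: t:F. ✗
u: successors {s, v}; ◇◇¬p there: s:T, v:T. ✓
v: successors {s, t, u}; ◇◇¬p there: s:T, t:F, u:T. ✓
w: successors {s, u, v, w}; ◇◇¬p there: s:T, u:T, v:T, w:T. ✓
Satisfying worlds: {s, u, v, w}.
So ◇◇◇¬p fails at the other 1 world.

1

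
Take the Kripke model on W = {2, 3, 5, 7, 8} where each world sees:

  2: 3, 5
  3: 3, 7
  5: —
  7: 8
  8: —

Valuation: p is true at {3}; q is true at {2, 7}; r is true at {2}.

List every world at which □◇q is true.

{5, 8}

2: successors {3, 5}; ◇q there: 3:T, 5:F. ✗
3: successors {3, 7}; ◇q there: 3:T, 7:F. ✗
5: no successors, so □◇q holds vacuously. ✓
7: successors {8}; ◇q there: 8:F. ✗
8: no successors, so □◇q holds vacuously. ✓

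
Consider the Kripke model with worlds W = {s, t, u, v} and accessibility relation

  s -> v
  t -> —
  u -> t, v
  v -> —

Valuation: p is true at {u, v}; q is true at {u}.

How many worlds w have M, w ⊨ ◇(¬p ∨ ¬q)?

2

s: successors {v}; ¬p ∨ ¬q there: v:T. ✓
t: no successors, so ◇(¬p ∨ ¬q) fails. ✗
u: successors {t, v}; ¬p ∨ ¬q there: t:T, v:T. ✓
v: no successors, so ◇(¬p ∨ ¬q) fails. ✗
Satisfying worlds: {s, u}.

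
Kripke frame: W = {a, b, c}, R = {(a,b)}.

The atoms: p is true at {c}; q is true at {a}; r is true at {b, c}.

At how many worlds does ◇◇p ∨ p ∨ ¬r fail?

a: ◇◇p is F, p ∨ ¬r is T. ✓
b: ◇◇p is F, p ∨ ¬r is F. ✗
c: ◇◇p is F, p ∨ ¬r is T. ✓
Satisfying worlds: {a, c}.
So ◇◇p ∨ p ∨ ¬r fails at the other 1 world.

1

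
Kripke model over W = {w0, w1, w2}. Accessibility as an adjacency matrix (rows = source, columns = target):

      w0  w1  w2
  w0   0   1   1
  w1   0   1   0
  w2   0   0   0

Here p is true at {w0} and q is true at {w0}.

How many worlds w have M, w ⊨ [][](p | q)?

1

w0: successors {w1, w2}; [](p | q) there: w1:F, w2:T. ✗
w1: successors {w1}; [](p | q) there: w1:F. ✗
w2: no successors, so [][](p | q) holds vacuously. ✓
Satisfying worlds: {w2}.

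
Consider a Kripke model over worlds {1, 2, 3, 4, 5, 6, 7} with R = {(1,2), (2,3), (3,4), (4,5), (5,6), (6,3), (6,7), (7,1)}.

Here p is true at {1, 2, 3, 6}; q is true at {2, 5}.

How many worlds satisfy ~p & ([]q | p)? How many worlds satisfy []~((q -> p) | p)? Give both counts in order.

1 and 1

For ~p & ([]q | p):
1: ~p is F, []q | p is T. ✗
2: ~p is F, []q | p is T. ✗
3: ~p is F, []q | p is T. ✗
4: ~p is T, []q | p is T. ✓
5: ~p is T, []q | p is F. ✗
6: ~p is F, []q | p is T. ✗
7: ~p is T, []q | p is F. ✗
— 1 world.
For []~((q -> p) | p):
1: successors {2}; ~((q -> p) | p) there: 2:F. ✗
2: successors {3}; ~((q -> p) | p) there: 3:F. ✗
3: successors {4}; ~((q -> p) | p) there: 4:F. ✗
4: successors {5}; ~((q -> p) | p) there: 5:T. ✓
5: successors {6}; ~((q -> p) | p) there: 6:F. ✗
6: successors {3, 7}; ~((q -> p) | p) there: 3:F, 7:F. ✗
7: successors {1}; ~((q -> p) | p) there: 1:F. ✗
— 1 world.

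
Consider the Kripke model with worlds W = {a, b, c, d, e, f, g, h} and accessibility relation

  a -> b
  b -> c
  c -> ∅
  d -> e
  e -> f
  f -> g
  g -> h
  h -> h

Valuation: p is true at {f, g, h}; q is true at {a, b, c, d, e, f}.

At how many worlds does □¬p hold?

4

a: successors {b}; ¬p there: b:T. ✓
b: successors {c}; ¬p there: c:T. ✓
c: no successors, so □¬p holds vacuously. ✓
d: successors {e}; ¬p there: e:T. ✓
e: successors {f}; ¬p there: f:F. ✗
f: successors {g}; ¬p there: g:F. ✗
g: successors {h}; ¬p there: h:F. ✗
h: successors {h}; ¬p there: h:F. ✗
Satisfying worlds: {a, b, c, d}.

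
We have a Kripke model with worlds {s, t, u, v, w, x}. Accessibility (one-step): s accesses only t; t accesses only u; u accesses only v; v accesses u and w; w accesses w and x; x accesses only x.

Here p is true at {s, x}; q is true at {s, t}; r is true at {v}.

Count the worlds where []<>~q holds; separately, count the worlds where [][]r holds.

For []<>~q:
s: successors {t}; <>~q there: t:T. ✓
t: successors {u}; <>~q there: u:T. ✓
u: successors {v}; <>~q there: v:T. ✓
v: successors {u, w}; <>~q there: u:T, w:T. ✓
w: successors {w, x}; <>~q there: w:T, x:T. ✓
x: successors {x}; <>~q there: x:T. ✓
— 6 worlds.
For [][]r:
s: successors {t}; []r there: t:F. ✗
t: successors {u}; []r there: u:T. ✓
u: successors {v}; []r there: v:F. ✗
v: successors {u, w}; []r there: u:T, w:F. ✗
w: successors {w, x}; []r there: w:F, x:F. ✗
x: successors {x}; []r there: x:F. ✗
— 1 world.

6 and 1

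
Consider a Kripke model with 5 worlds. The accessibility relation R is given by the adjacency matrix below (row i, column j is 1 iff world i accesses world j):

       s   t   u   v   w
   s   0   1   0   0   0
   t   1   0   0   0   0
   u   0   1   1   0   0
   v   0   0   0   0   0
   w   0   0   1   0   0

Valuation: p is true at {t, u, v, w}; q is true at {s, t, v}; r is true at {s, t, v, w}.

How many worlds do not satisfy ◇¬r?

s: successors {t}; ¬r there: t:F. ✗
t: successors {s}; ¬r there: s:F. ✗
u: successors {t, u}; ¬r there: t:F, u:T. ✓
v: no successors, so ◇¬r fails. ✗
w: successors {u}; ¬r there: u:T. ✓
Satisfying worlds: {u, w}.
So ◇¬r fails at the other 3 worlds.

3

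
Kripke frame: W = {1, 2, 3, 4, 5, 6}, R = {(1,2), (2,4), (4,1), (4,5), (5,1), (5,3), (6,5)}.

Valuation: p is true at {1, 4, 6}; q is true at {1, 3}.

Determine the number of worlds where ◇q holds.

2

1: successors {2}; q there: 2:F. ✗
2: successors {4}; q there: 4:F. ✗
3: no successors, so ◇q fails. ✗
4: successors {1, 5}; q there: 1:T, 5:F. ✓
5: successors {1, 3}; q there: 1:T, 3:T. ✓
6: successors {5}; q there: 5:F. ✗
Satisfying worlds: {4, 5}.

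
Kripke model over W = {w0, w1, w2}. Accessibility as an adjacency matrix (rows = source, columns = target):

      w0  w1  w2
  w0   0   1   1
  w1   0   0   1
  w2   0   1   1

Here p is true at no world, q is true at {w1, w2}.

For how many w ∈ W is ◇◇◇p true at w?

w0: successors {w1, w2}; ◇◇p there: w1:F, w2:F. ✗
w1: successors {w2}; ◇◇p there: w2:F. ✗
w2: successors {w1, w2}; ◇◇p there: w1:F, w2:F. ✗
Satisfying worlds: ∅.

0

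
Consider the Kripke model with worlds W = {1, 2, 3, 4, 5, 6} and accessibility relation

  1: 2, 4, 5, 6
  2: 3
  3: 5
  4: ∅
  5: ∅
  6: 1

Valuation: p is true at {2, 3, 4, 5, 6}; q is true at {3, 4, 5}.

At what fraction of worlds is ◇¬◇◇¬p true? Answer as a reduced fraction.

1/2

1: successors {2, 4, 5, 6}; ¬◇◇¬p there: 2:T, 4:T, 5:T, 6:T. ✓
2: successors {3}; ¬◇◇¬p there: 3:T. ✓
3: successors {5}; ¬◇◇¬p there: 5:T. ✓
4: no successors, so ◇¬◇◇¬p fails. ✗
5: no successors, so ◇¬◇◇¬p fails. ✗
6: successors {1}; ¬◇◇¬p there: 1:F. ✗
That's 3 of 6 worlds, so 3/6 = 1/2.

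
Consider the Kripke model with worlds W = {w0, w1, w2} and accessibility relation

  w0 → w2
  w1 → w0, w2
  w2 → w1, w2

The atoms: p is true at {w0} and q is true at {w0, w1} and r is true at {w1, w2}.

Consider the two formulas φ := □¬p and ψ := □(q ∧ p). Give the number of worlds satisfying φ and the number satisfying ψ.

2 and 0

For □¬p:
w0: successors {w2}; ¬p there: w2:T. ✓
w1: successors {w0, w2}; ¬p there: w0:F, w2:T. ✗
w2: successors {w1, w2}; ¬p there: w1:T, w2:T. ✓
— 2 worlds.
For □(q ∧ p):
w0: successors {w2}; q ∧ p there: w2:F. ✗
w1: successors {w0, w2}; q ∧ p there: w0:T, w2:F. ✗
w2: successors {w1, w2}; q ∧ p there: w1:F, w2:F. ✗
— 0 worlds.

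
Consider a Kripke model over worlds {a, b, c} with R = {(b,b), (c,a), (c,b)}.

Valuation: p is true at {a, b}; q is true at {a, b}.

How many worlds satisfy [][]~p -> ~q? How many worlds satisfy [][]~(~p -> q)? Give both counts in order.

2 and 1

For [][]~p -> ~q:
a: [][]~p is T, ~q is F. ✗
b: [][]~p is F, ~q is F. ✓
c: [][]~p is F, ~q is T. ✓
— 2 worlds.
For [][]~(~p -> q):
a: no successors, so [][]~(~p -> q) holds vacuously. ✓
b: successors {b}; []~(~p -> q) there: b:F. ✗
c: successors {a, b}; []~(~p -> q) there: a:T, b:F. ✗
— 1 world.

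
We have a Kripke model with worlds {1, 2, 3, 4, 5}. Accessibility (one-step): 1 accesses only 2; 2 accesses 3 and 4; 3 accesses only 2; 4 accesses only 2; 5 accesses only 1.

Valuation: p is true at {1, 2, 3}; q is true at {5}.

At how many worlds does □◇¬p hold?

1: successors {2}; ◇¬p there: 2:T. ✓
2: successors {3, 4}; ◇¬p there: 3:F, 4:F. ✗
3: successors {2}; ◇¬p there: 2:T. ✓
4: successors {2}; ◇¬p there: 2:T. ✓
5: successors {1}; ◇¬p there: 1:F. ✗
Satisfying worlds: {1, 3, 4}.

3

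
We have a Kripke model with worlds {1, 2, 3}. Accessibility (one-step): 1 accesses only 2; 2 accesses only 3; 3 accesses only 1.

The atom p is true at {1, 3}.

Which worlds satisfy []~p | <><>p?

{1, 2}

1: []~p is T, <><>p is T. ✓
2: []~p is F, <><>p is T. ✓
3: []~p is F, <><>p is F. ✗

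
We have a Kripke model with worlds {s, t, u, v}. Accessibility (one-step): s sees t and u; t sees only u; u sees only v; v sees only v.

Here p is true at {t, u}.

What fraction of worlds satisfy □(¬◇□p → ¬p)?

1/2

s: successors {t, u}; ¬◇□p → ¬p there: t:F, u:F. ✗
t: successors {u}; ¬◇□p → ¬p there: u:F. ✗
u: successors {v}; ¬◇□p → ¬p there: v:T. ✓
v: successors {v}; ¬◇□p → ¬p there: v:T. ✓
That's 2 of 4 worlds, so 2/4 = 1/2.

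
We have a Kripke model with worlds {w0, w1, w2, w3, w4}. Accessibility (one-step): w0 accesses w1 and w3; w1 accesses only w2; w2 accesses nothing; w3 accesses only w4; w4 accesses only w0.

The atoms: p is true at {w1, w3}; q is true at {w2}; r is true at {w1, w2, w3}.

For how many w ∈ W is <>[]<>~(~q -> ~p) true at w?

w0: successors {w1, w3}; []<>~(~q -> ~p) there: w1:F, w3:F. ✗
w1: successors {w2}; []<>~(~q -> ~p) there: w2:T. ✓
w2: no successors, so <>[]<>~(~q -> ~p) fails. ✗
w3: successors {w4}; []<>~(~q -> ~p) there: w4:T. ✓
w4: successors {w0}; []<>~(~q -> ~p) there: w0:F. ✗
Satisfying worlds: {w1, w3}.

2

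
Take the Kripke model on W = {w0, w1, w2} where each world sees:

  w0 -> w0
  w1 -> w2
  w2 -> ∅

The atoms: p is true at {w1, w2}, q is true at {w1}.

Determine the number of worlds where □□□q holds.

2

w0: successors {w0}; □□q there: w0:F. ✗
w1: successors {w2}; □□q there: w2:T. ✓
w2: no successors, so □□□q holds vacuously. ✓
Satisfying worlds: {w1, w2}.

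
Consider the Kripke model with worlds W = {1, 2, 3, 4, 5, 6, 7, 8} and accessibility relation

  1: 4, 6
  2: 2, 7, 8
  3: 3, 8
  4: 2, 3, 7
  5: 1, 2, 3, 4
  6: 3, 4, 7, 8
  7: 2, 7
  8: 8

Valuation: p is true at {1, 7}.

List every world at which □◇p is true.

{1, 7}

1: successors {4, 6}; ◇p there: 4:T, 6:T. ✓
2: successors {2, 7, 8}; ◇p there: 2:T, 7:T, 8:F. ✗
3: successors {3, 8}; ◇p there: 3:F, 8:F. ✗
4: successors {2, 3, 7}; ◇p there: 2:T, 3:F, 7:T. ✗
5: successors {1, 2, 3, 4}; ◇p there: 1:F, 2:T, 3:F, 4:T. ✗
6: successors {3, 4, 7, 8}; ◇p there: 3:F, 4:T, 7:T, 8:F. ✗
7: successors {2, 7}; ◇p there: 2:T, 7:T. ✓
8: successors {8}; ◇p there: 8:F. ✗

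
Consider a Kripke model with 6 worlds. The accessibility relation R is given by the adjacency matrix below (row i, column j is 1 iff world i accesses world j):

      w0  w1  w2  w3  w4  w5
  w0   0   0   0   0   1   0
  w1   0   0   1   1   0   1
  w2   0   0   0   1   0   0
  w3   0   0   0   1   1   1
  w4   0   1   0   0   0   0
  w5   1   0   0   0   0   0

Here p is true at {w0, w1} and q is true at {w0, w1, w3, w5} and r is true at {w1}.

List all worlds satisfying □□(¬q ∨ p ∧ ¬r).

{w5}

w0: successors {w4}; □(¬q ∨ p ∧ ¬r) there: w4:F. ✗
w1: successors {w2, w3, w5}; □(¬q ∨ p ∧ ¬r) there: w2:F, w3:F, w5:T. ✗
w2: successors {w3}; □(¬q ∨ p ∧ ¬r) there: w3:F. ✗
w3: successors {w3, w4, w5}; □(¬q ∨ p ∧ ¬r) there: w3:F, w4:F, w5:T. ✗
w4: successors {w1}; □(¬q ∨ p ∧ ¬r) there: w1:F. ✗
w5: successors {w0}; □(¬q ∨ p ∧ ¬r) there: w0:T. ✓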